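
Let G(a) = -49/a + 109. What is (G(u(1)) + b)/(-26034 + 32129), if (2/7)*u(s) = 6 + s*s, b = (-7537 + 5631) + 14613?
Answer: 12814/6095 ≈ 2.1024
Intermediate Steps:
b = 12707 (b = -1906 + 14613 = 12707)
u(s) = 21 + 7*s**2/2 (u(s) = 7*(6 + s*s)/2 = 7*(6 + s**2)/2 = 21 + 7*s**2/2)
G(a) = 109 - 49/a
(G(u(1)) + b)/(-26034 + 32129) = ((109 - 49/(21 + (7/2)*1**2)) + 12707)/(-26034 + 32129) = ((109 - 49/(21 + (7/2)*1)) + 12707)/6095 = ((109 - 49/(21 + 7/2)) + 12707)*(1/6095) = ((109 - 49/49/2) + 12707)*(1/6095) = ((109 - 49*2/49) + 12707)*(1/6095) = ((109 - 2) + 12707)*(1/6095) = (107 + 12707)*(1/6095) = 12814*(1/6095) = 12814/6095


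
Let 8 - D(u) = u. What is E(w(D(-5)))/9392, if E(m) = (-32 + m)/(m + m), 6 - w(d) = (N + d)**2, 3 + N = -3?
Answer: 75/807712 ≈ 9.2855e-5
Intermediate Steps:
N = -6 (N = -3 - 3 = -6)
D(u) = 8 - u
w(d) = 6 - (-6 + d)**2
E(m) = (-32 + m)/(2*m) (E(m) = (-32 + m)/((2*m)) = (-32 + m)*(1/(2*m)) = (-32 + m)/(2*m))
E(w(D(-5)))/9392 = ((-32 + (6 - (-6 + (8 - 1*(-5)))**2))/(2*(6 - (-6 + (8 - 1*(-5)))**2)))/9392 = ((-32 + (6 - (-6 + (8 + 5))**2))/(2*(6 - (-6 + (8 + 5))**2)))*(1/9392) = ((-32 + (6 - (-6 + 13)**2))/(2*(6 - (-6 + 13)**2)))*(1/9392) = ((-32 + (6 - 1*7**2))/(2*(6 - 1*7**2)))*(1/9392) = ((-32 + (6 - 1*49))/(2*(6 - 1*49)))*(1/9392) = ((-32 + (6 - 49))/(2*(6 - 49)))*(1/9392) = ((1/2)*(-32 - 43)/(-43))*(1/9392) = ((1/2)*(-1/43)*(-75))*(1/9392) = (75/86)*(1/9392) = 75/807712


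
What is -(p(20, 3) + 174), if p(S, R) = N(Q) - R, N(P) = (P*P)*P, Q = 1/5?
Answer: -21376/125 ≈ -171.01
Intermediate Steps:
Q = 1/5 (Q = 1*(1/5) = 1/5 ≈ 0.20000)
N(P) = P**3 (N(P) = P**2*P = P**3)
p(S, R) = 1/125 - R (p(S, R) = (1/5)**3 - R = 1/125 - R)
-(p(20, 3) + 174) = -((1/125 - 1*3) + 174) = -((1/125 - 3) + 174) = -(-374/125 + 174) = -1*21376/125 = -21376/125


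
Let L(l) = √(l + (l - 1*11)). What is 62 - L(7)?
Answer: 62 - √3 ≈ 60.268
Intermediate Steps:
L(l) = √(-11 + 2*l) (L(l) = √(l + (l - 11)) = √(l + (-11 + l)) = √(-11 + 2*l))
62 - L(7) = 62 - √(-11 + 2*7) = 62 - √(-11 + 14) = 62 - √3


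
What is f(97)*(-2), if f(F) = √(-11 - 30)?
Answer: -2*I*√41 ≈ -12.806*I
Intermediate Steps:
f(F) = I*√41 (f(F) = √(-41) = I*√41)
f(97)*(-2) = (I*√41)*(-2) = -2*I*√41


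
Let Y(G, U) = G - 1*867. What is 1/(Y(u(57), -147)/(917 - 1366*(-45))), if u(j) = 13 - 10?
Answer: -62387/864 ≈ -72.207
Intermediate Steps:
u(j) = 3
Y(G, U) = -867 + G (Y(G, U) = G - 867 = -867 + G)
1/(Y(u(57), -147)/(917 - 1366*(-45))) = 1/((-867 + 3)/(917 - 1366*(-45))) = 1/(-864/(917 + 61470)) = 1/(-864/62387) = -62387/864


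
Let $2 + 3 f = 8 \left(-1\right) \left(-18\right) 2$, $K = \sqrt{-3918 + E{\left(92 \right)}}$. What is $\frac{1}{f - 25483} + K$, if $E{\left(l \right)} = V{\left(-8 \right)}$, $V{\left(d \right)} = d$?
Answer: $- \frac{3}{76163} + i \sqrt{3926} \approx -3.9389 \cdot 10^{-5} + 62.658 i$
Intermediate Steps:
$E{\left(l \right)} = -8$
$K = i \sqrt{3926}$ ($K = \sqrt{-3918 - 8} = \sqrt{-3926} = i \sqrt{3926} \approx 62.658 i$)
$f = \frac{286}{3}$ ($f = - \frac{2}{3} + \frac{8 \left(-1\right) \left(-18\right) 2}{3} = - \frac{2}{3} + \frac{\left(-8\right) \left(-18\right) 2}{3} = - \frac{2}{3} + \frac{144 \cdot 2}{3} = - \frac{2}{3} + \frac{1}{3} \cdot 288 = - \frac{2}{3} + 96 = \frac{286}{3} \approx 95.333$)
$\frac{1}{f - 25483} + K = \frac{1}{\frac{286}{3} - 25483} + i \sqrt{3926} = \frac{1}{- \frac{76163}{3}} + i \sqrt{3926} = - \frac{3}{76163} + i \sqrt{3926}$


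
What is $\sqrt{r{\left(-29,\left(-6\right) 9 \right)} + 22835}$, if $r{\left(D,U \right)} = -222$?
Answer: $\sqrt{22613} \approx 150.38$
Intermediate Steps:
$\sqrt{r{\left(-29,\left(-6\right) 9 \right)} + 22835} = \sqrt{-222 + 22835} = \sqrt{22613}$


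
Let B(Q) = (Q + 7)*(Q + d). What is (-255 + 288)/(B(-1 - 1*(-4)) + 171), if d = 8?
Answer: 33/281 ≈ 0.11744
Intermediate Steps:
B(Q) = (7 + Q)*(8 + Q) (B(Q) = (Q + 7)*(Q + 8) = (7 + Q)*(8 + Q))
(-255 + 288)/(B(-1 - 1*(-4)) + 171) = (-255 + 288)/((56 + (-1 - 1*(-4))² + 15*(-1 - 1*(-4))) + 171) = 33/((56 + (-1 + 4)² + 15*(-1 + 4)) + 171) = 33/((56 + 3² + 15*3) + 171) = 33/((56 + 9 + 45) + 171) = 33/(110 + 171) = 33/281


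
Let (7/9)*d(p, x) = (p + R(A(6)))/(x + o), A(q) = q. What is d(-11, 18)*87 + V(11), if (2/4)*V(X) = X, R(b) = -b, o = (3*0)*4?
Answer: -1171/14 ≈ -83.643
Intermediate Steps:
o = 0 (o = 0*4 = 0)
V(X) = 2*X
d(p, x) = 9*(-6 + p)/(7*x) (d(p, x) = 9*((p - 1*6)/(x + 0))/7 = 9*((p - 6)/x)/7 = 9*((-6 + p)/x)/7 = 9*(-6 + p)/(7*x))
d(-11, 18)*87 + V(11) = ((9/7)*(-6 - 11)/18)*87 + 2*11 = ((9/7)*(1/18)*(-17))*87 + 22 = -17/14*87 + 22 = -1479/14 + 22 = -1171/14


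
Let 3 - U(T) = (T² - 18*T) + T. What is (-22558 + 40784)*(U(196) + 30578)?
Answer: -82071678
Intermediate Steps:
U(T) = 3 - T² + 17*T (U(T) = 3 - ((T² - 18*T) + T) = 3 - (T² - 17*T) = 3 + (-T² + 17*T) = 3 - T² + 17*T)
(-22558 + 40784)*(U(196) + 30578) = (-22558 + 40784)*((3 - 1*196² + 17*196) + 30578) = 18226*((3 - 1*38416 + 3332) + 30578) = 18226*((3 - 38416 + 3332) + 30578) = 18226*(-35081 + 30578) = 18226*(-4503) = -82071678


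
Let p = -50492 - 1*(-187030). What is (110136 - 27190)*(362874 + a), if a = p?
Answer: 41424227752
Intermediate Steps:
p = 136538 (p = -50492 + 187030 = 136538)
a = 136538
(110136 - 27190)*(362874 + a) = (110136 - 27190)*(362874 + 136538) = 82946*499412 = 41424227752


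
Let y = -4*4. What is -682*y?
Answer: 10912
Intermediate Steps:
y = -16
-682*y = -682*(-16) = 10912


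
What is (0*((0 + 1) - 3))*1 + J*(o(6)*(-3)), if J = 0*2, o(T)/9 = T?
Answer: 0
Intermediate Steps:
o(T) = 9*T
J = 0
(0*((0 + 1) - 3))*1 + J*(o(6)*(-3)) = (0*((0 + 1) - 3))*1 + 0*((9*6)*(-3)) = (0*(1 - 3))*1 + 0*(54*(-3)) = (0*(-2))*1 + 0*(-162) = 0*1 + 0 = 0 + 0 = 0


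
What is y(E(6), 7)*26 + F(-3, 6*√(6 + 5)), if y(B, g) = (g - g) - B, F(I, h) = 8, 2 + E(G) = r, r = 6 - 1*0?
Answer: -96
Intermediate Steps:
r = 6 (r = 6 + 0 = 6)
E(G) = 4 (E(G) = -2 + 6 = 4)
y(B, g) = -B (y(B, g) = 0 - B = -B)
y(E(6), 7)*26 + F(-3, 6*√(6 + 5)) = -1*4*26 + 8 = -4*26 + 8 = -104 + 8 = -96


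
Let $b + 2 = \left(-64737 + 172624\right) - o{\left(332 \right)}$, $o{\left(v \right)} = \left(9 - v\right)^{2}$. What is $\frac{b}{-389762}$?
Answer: $- \frac{1778}{194881} \approx -0.0091235$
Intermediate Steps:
$b = 3556$ ($b = -2 + \left(\left(-64737 + 172624\right) - \left(-9 + 332\right)^{2}\right) = -2 + \left(107887 - 323^{2}\right) = -2 + \left(107887 - 104329\right) = -2 + 3558 = 3556$)
$\frac{b}{-389762} = \frac{3556}{-389762} = 3556 \left(- \frac{1}{389762}\right) = - \frac{1778}{194881}$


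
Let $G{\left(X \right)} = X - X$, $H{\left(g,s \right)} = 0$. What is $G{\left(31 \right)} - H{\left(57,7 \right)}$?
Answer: $0$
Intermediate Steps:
$G{\left(X \right)} = 0$
$G{\left(31 \right)} - H{\left(57,7 \right)} = 0 - 0 = 0 + 0 = 0$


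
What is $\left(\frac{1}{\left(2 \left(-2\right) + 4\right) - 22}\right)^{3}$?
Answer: $- \frac{1}{10648} \approx -9.3914 \cdot 10^{-5}$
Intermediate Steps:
$\left(\frac{1}{\left(2 \left(-2\right) + 4\right) - 22}\right)^{3} = \left(\frac{1}{\left(-4 + 4\right) - 22}\right)^{3} = \left(\frac{1}{0 - 22}\right)^{3} = \left(\frac{1}{-22}\right)^{3} = \left(- \frac{1}{22}\right)^{3} = - \frac{1}{10648}$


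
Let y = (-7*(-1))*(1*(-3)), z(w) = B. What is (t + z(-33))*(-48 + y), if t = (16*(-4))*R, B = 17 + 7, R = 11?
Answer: 46920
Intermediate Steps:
B = 24
z(w) = 24
t = -704 (t = (16*(-4))*11 = -64*11 = -704)
y = -21 (y = 7*(-3) = -21)
(t + z(-33))*(-48 + y) = (-704 + 24)*(-48 - 21) = -680*(-69) = 46920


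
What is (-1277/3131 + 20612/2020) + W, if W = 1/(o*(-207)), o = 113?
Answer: 3587181323/366186105 ≈ 9.7961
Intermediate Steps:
W = -1/23391 (W = 1/(113*(-207)) = 1/(-23391) = -1/23391 ≈ -4.2751e-5)
(-1277/3131 + 20612/2020) + W = (-1277/3131 + 20612/2020) - 1/23391 = (-1277*1/3131 + 20612*(1/2020)) - 1/23391 = (-1277/3131 + 5153/505) - 1/23391 = 153358/15655 - 1/23391 = 3587181323/366186105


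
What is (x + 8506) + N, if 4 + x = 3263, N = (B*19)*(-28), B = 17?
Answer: 2721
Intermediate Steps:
N = -9044 (N = (17*19)*(-28) = 323*(-28) = -9044)
x = 3259 (x = -4 + 3263 = 3259)
(x + 8506) + N = (3259 + 8506) - 9044 = 11765 - 9044 = 2721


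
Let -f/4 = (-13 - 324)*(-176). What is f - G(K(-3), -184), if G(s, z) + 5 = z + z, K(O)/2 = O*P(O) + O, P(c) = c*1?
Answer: -236875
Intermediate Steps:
P(c) = c
K(O) = 2*O + 2*O² (K(O) = 2*(O*O + O) = 2*(O² + O) = 2*(O + O²) = 2*O + 2*O²)
G(s, z) = -5 + 2*z (G(s, z) = -5 + (z + z) = -5 + 2*z)
f = -237248 (f = -4*(-13 - 324)*(-176) = -(-1348)*(-176) = -4*59312 = -237248)
f - G(K(-3), -184) = -237248 - (-5 + 2*(-184)) = -237248 - (-5 - 368) = -237248 - 1*(-373) = -237248 + 373 = -236875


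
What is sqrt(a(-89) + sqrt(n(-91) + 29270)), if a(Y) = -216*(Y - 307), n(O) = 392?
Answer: sqrt(85536 + sqrt(29662)) ≈ 292.76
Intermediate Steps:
a(Y) = 66312 - 216*Y (a(Y) = -216*(-307 + Y) = 66312 - 216*Y)
sqrt(a(-89) + sqrt(n(-91) + 29270)) = sqrt((66312 - 216*(-89)) + sqrt(392 + 29270)) = sqrt((66312 + 19224) + sqrt(29662)) = sqrt(85536 + sqrt(29662))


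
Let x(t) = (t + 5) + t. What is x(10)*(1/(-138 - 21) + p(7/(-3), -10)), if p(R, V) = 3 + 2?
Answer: 19850/159 ≈ 124.84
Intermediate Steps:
p(R, V) = 5
x(t) = 5 + 2*t (x(t) = (5 + t) + t = 5 + 2*t)
x(10)*(1/(-138 - 21) + p(7/(-3), -10)) = (5 + 2*10)*(1/(-138 - 21) + 5) = (5 + 20)*(1/(-159) + 5) = 25*(-1/159 + 5) = 25*(794/159) = 19850/159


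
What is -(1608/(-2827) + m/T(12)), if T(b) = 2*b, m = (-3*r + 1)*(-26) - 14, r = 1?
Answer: -34417/33924 ≈ -1.0145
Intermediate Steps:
m = 38 (m = (-3*1 + 1)*(-26) - 14 = (-3 + 1)*(-26) - 14 = -2*(-26) - 14 = 52 - 14 = 38)
-(1608/(-2827) + m/T(12)) = -(1608/(-2827) + 38/((2*12))) = -(1608*(-1/2827) + 38/24) = -(-1608/2827 + 38*(1/24)) = -(-1608/2827 + 19/12) = -1*34417/33924 = -34417/33924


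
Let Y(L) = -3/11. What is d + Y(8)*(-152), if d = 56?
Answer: 1072/11 ≈ 97.455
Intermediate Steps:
Y(L) = -3/11 (Y(L) = -3*1/11 = -3/11)
d + Y(8)*(-152) = 56 - 3/11*(-152) = 56 + 456/11 = 1072/11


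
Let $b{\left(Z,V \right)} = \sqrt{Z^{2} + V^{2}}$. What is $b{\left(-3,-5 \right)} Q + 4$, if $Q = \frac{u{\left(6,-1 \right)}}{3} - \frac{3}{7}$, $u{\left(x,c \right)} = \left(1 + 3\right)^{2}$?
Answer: $4 + \frac{103 \sqrt{34}}{21} \approx 32.599$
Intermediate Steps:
$u{\left(x,c \right)} = 16$ ($u{\left(x,c \right)} = 4^{2} = 16$)
$Q = \frac{103}{21}$ ($Q = \frac{16}{3} - \frac{3}{7} = \frac{103}{21} \approx 4.9048$)
$b{\left(Z,V \right)} = \sqrt{V^{2} + Z^{2}}$
$b{\left(-3,-5 \right)} Q + 4 = \sqrt{\left(-5\right)^{2} + \left(-3\right)^{2}} \cdot \frac{103}{21} + 4 = \sqrt{25 + 9} \cdot \frac{103}{21} + 4 = \sqrt{34} \cdot \frac{103}{21} + 4 = \frac{103 \sqrt{34}}{21} + 4 = 4 + \frac{103 \sqrt{34}}{21}$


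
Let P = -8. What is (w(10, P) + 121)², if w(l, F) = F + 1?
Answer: 12996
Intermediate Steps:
w(l, F) = 1 + F
(w(10, P) + 121)² = ((1 - 8) + 121)² = (-7 + 121)² = 114² = 12996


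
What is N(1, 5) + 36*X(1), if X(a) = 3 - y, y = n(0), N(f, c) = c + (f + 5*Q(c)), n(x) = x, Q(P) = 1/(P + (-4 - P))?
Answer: 451/4 ≈ 112.75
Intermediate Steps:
Q(P) = -¼ (Q(P) = 1/(-4) = -¼)
N(f, c) = -5/4 + c + f (N(f, c) = c + (f + 5*(-¼)) = c + (f - 5/4) = c + (-5/4 + f) = -5/4 + c + f)
y = 0
X(a) = 3 (X(a) = 3 - 1*0 = 3 + 0 = 3)
N(1, 5) + 36*X(1) = (-5/4 + 5 + 1) + 36*3 = 19/4 + 108 = 451/4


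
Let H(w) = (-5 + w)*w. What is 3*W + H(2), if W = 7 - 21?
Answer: -48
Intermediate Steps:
H(w) = w*(-5 + w)
W = -14
3*W + H(2) = 3*(-14) + 2*(-5 + 2) = -42 + 2*(-3) = -42 - 6 = -48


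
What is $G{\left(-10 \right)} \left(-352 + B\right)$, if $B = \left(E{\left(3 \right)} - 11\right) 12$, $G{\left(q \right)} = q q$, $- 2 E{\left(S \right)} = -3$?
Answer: $-46600$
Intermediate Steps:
$E{\left(S \right)} = \frac{3}{2}$ ($E{\left(S \right)} = \left(- \frac{1}{2}\right) \left(-3\right) = \frac{3}{2}$)
$G{\left(q \right)} = q^{2}$
$B = -114$ ($B = \left(\frac{3}{2} - 11\right) 12 = \left(- \frac{19}{2}\right) 12 = -114$)
$G{\left(-10 \right)} \left(-352 + B\right) = \left(-10\right)^{2} \left(-352 - 114\right) = 100 \left(-466\right) = -46600$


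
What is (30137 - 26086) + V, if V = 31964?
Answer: 36015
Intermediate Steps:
(30137 - 26086) + V = (30137 - 26086) + 31964 = 4051 + 31964 = 36015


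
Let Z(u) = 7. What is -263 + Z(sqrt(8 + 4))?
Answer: -256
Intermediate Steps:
-263 + Z(sqrt(8 + 4)) = -263 + 7 = -256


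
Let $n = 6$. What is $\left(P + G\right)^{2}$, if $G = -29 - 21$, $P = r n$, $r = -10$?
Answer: $12100$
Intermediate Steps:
$P = -60$ ($P = \left(-10\right) 6 = -60$)
$G = -50$ ($G = -29 - 21 = -50$)
$\left(P + G\right)^{2} = \left(-60 - 50\right)^{2} = \left(-110\right)^{2} = 12100$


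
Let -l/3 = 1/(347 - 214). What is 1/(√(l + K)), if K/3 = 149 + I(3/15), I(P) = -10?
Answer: √819546/18486 ≈ 0.048972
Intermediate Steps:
l = -3/133 (l = -3/(347 - 214) = -3/133 ≈ -0.022556)
K = 417 (K = 3*(149 - 10) = 3*139 = 417)
1/(√(l + K)) = 1/(√(-3/133 + 417)) = 1/(√(55458/133)) = 1/(3*√819546/133) = √819546/18486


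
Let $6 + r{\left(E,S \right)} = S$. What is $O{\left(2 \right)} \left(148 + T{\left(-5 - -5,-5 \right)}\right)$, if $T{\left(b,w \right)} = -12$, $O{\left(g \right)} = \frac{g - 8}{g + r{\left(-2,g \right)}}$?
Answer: $408$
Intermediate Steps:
$r{\left(E,S \right)} = -6 + S$
$O{\left(g \right)} = \frac{-8 + g}{-6 + 2 g}$ ($O{\left(g \right)} = \frac{g - 8}{g + \left(-6 + g\right)} = \frac{-8 + g}{-6 + 2 g}$)
$O{\left(2 \right)} \left(148 + T{\left(-5 - -5,-5 \right)}\right) = \frac{-8 + 2}{2 \left(-3 + 2\right)} \left(148 - 12\right) = \frac{1}{2} \frac{1}{-1} \left(-6\right) 136 = \frac{1}{2} \left(-1\right) \left(-6\right) 136 = 3 \cdot 136 = 408$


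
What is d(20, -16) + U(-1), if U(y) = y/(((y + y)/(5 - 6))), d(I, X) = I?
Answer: 39/2 ≈ 19.500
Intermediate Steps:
U(y) = -½ (U(y) = y/(((2*y)/(-1))) = y/(((2*y)*(-1))) = y/((-2*y)) = y*(-1/(2*y)) = -½)
d(20, -16) + U(-1) = 20 - ½ = 39/2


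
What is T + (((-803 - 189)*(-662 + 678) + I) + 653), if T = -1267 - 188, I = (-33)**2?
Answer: -15585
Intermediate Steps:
I = 1089
T = -1455
T + (((-803 - 189)*(-662 + 678) + I) + 653) = -1455 + (((-803 - 189)*(-662 + 678) + 1089) + 653) = -1455 + ((-992*16 + 1089) + 653) = -1455 + ((-15872 + 1089) + 653) = -1455 + (-14783 + 653) = -1455 - 14130 = -15585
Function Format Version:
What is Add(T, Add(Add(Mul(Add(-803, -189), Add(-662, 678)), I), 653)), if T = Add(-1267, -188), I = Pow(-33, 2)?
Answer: -15585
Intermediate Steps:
I = 1089
T = -1455
Add(T, Add(Add(Mul(Add(-803, -189), Add(-662, 678)), I), 653)) = Add(-1455, Add(Add(Mul(Add(-803, -189), Add(-662, 678)), 1089), 653)) = Add(-1455, Add(Add(Mul(-992, 16), 1089), 653)) = Add(-1455, Add(Add(-15872, 1089), 653)) = Add(-1455, Add(-14783, 653)) = Add(-1455, -14130) = -15585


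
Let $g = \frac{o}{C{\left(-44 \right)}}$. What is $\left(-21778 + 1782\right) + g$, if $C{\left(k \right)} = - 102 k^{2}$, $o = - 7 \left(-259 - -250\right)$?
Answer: $- \frac{1316216725}{65824} \approx -19996.0$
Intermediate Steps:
$o = 63$ ($o = - 7 \left(-259 + 250\right) = \left(-7\right) \left(-9\right) = 63$)
$g = - \frac{21}{65824}$ ($g = \frac{63}{\left(-102\right) \left(-44\right)^{2}} = \frac{63}{\left(-102\right) 1936} = \frac{63}{-197472} = 63 \left(- \frac{1}{197472}\right) = - \frac{21}{65824} \approx -0.00031903$)
$\left(-21778 + 1782\right) + g = \left(-21778 + 1782\right) - \frac{21}{65824} = -19996 - \frac{21}{65824} = - \frac{1316216725}{65824}$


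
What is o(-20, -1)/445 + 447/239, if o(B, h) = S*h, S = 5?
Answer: 39544/21271 ≈ 1.8591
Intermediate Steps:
o(B, h) = 5*h
o(-20, -1)/445 + 447/239 = (5*(-1))/445 + 447/239 = -5*1/445 + 447*(1/239) = -1/89 + 447/239 = 39544/21271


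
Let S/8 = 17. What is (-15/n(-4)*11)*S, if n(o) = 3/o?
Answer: 29920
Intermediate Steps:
S = 136 (S = 8*17 = 136)
(-15/n(-4)*11)*S = (-15/(3/(-4))*11)*136 = (-15/(3*(-¼))*11)*136 = (-15/(-¾)*11)*136 = (-15*(-4/3)*11)*136 = (20*11)*136 = 220*136 = 29920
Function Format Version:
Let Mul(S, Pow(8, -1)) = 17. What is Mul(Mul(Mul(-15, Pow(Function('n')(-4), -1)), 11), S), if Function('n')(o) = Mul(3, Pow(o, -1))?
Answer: 29920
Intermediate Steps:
S = 136 (S = Mul(8, 17) = 136)
Mul(Mul(Mul(-15, Pow(Function('n')(-4), -1)), 11), S) = Mul(Mul(Mul(-15, Pow(Mul(3, Pow(-4, -1)), -1)), 11), 136) = Mul(Mul(Mul(-15, Pow(Mul(3, Rational(-1, 4)), -1)), 11), 136) = Mul(Mul(Mul(-15, Pow(Rational(-3, 4), -1)), 11), 136) = Mul(Mul(Mul(-15, Rational(-4, 3)), 11), 136) = Mul(Mul(20, 11), 136) = Mul(220, 136) = 29920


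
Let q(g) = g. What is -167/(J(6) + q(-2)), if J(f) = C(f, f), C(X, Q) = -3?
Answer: 167/5 ≈ 33.400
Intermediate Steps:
J(f) = -3
-167/(J(6) + q(-2)) = -167/(-3 - 2) = -167/(-5) = -167*(-⅕) = 167/5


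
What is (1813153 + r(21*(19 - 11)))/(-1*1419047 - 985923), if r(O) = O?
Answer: -1813321/2404970 ≈ -0.75399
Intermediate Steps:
(1813153 + r(21*(19 - 11)))/(-1*1419047 - 985923) = (1813153 + 21*(19 - 11))/(-1*1419047 - 985923) = (1813153 + 21*8)/(-1419047 - 985923) = (1813153 + 168)/(-2404970) = 1813321*(-1/2404970) = -1813321/2404970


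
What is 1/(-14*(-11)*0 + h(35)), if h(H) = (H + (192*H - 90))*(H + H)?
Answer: 1/466550 ≈ 2.1434e-6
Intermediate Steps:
h(H) = 2*H*(-90 + 193*H) (h(H) = (H + (-90 + 192*H))*(2*H) = (-90 + 193*H)*(2*H) = 2*H*(-90 + 193*H))
1/(-14*(-11)*0 + h(35)) = 1/(-14*(-11)*0 + 2*35*(-90 + 193*35)) = 1/(154*0 + 2*35*(-90 + 6755)) = 1/(0 + 2*35*6665) = 1/(0 + 466550) = 1/466550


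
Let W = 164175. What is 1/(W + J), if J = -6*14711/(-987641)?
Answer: 987641/162146049441 ≈ 6.0911e-6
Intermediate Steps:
J = 88266/987641 (J = -88266*(-1/987641) = 88266/987641 ≈ 0.089370)
1/(W + J) = 1/(164175 + 88266/987641) = 1/(162146049441/987641) = 987641/162146049441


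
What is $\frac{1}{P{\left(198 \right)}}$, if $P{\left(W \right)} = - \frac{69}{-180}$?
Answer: $\frac{60}{23} \approx 2.6087$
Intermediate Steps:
$P{\left(W \right)} = \frac{23}{60}$ ($P{\left(W \right)} = \left(-69\right) \left(- \frac{1}{180}\right) = \frac{23}{60}$)
$\frac{1}{P{\left(198 \right)}} = \frac{1}{\frac{23}{60}} = \frac{60}{23}$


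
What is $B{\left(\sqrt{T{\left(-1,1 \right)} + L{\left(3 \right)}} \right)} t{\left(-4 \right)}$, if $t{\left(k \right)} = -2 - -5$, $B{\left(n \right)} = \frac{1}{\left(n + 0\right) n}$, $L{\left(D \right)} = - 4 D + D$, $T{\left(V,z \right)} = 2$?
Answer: $- \frac{3}{7} \approx -0.42857$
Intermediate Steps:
$L{\left(D \right)} = - 3 D$
$B{\left(n \right)} = \frac{1}{n^{2}}$ ($B{\left(n \right)} = \frac{1}{n n} = \frac{1}{n^{2}}$)
$t{\left(k \right)} = 3$ ($t{\left(k \right)} = -2 + 5 = 3$)
$B{\left(\sqrt{T{\left(-1,1 \right)} + L{\left(3 \right)}} \right)} t{\left(-4 \right)} = \frac{1}{2 - 9} \cdot 3 = \frac{1}{-7} \cdot 3 = \left(- \frac{1}{7}\right) 3 = - \frac{3}{7}$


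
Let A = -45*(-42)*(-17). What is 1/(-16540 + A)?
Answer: -1/48670 ≈ -2.0547e-5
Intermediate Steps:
A = -32130 (A = 1890*(-17) = -32130)
1/(-16540 + A) = 1/(-16540 - 32130) = 1/(-48670) = -1/48670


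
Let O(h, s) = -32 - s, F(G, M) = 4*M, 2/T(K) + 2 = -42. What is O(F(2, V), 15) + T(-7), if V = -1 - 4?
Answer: -1035/22 ≈ -47.045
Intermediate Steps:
V = -5
T(K) = -1/22 (T(K) = 2/(-2 - 42) = 2/(-44) = 2*(-1/44) = -1/22)
O(F(2, V), 15) + T(-7) = (-32 - 1*15) - 1/22 = (-32 - 15) - 1/22 = -47 - 1/22 = -1035/22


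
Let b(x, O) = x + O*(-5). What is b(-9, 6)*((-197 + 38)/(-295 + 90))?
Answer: -6201/205 ≈ -30.249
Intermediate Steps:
b(x, O) = x - 5*O
b(-9, 6)*((-197 + 38)/(-295 + 90)) = (-9 - 5*6)*((-197 + 38)/(-295 + 90)) = (-9 - 30)*(-159/(-205)) = -(-6201)*(-1)/205 = -39*159/205 = -6201/205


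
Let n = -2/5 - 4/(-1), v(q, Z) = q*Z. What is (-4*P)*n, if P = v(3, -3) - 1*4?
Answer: 936/5 ≈ 187.20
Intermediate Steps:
v(q, Z) = Z*q
P = -13 (P = -3*3 - 1*4 = -9 - 4 = -13)
n = 18/5 (n = -2*⅕ - 4*(-1) = -⅖ + 4 = 18/5 ≈ 3.6000)
(-4*P)*n = -4*(-13)*(18/5) = 52*(18/5) = 936/5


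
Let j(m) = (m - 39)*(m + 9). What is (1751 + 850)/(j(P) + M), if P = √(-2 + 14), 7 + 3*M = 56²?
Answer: 114444/30301 + 39015*√3/121204 ≈ 4.3344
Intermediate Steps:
M = 1043 (M = -7/3 + (⅓)*56² = -7/3 + (⅓)*3136 = -7/3 + 3136/3 = 1043)
P = 2*√3 (P = √12 = 2*√3 ≈ 3.4641)
j(m) = (-39 + m)*(9 + m)
(1751 + 850)/(j(P) + M) = (1751 + 850)/((-351 + (2*√3)² - 60*√3) + 1043) = 2601/((-351 + 12 - 60*√3) + 1043) = 2601/((-339 - 60*√3) + 1043) = 2601/(704 - 60*√3)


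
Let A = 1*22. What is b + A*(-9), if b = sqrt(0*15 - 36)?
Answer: -198 + 6*I ≈ -198.0 + 6.0*I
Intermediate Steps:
b = 6*I (b = sqrt(0 - 36) = sqrt(-36) = 6*I ≈ 6.0*I)
A = 22
b + A*(-9) = 6*I + 22*(-9) = 6*I - 198 = -198 + 6*I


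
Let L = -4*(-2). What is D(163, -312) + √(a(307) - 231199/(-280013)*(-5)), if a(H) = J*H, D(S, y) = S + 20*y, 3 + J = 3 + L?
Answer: -6077 + √192244586467129/280013 ≈ -6027.5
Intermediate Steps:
L = 8
J = 8 (J = -3 + (3 + 8) = -3 + 11 = 8)
a(H) = 8*H
D(163, -312) + √(a(307) - 231199/(-280013)*(-5)) = (163 + 20*(-312)) + √(8*307 - 231199/(-280013)*(-5)) = (163 - 6240) + √(2456 - 231199*(-1/280013)*(-5)) = -6077 + √(2456 + (231199/280013)*(-5)) = -6077 + √(2456 - 1155995/280013) = -6077 + √(686555933/280013) = -6077 + √192244586467129/280013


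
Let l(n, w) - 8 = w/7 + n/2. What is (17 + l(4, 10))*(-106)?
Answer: -21094/7 ≈ -3013.4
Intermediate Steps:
l(n, w) = 8 + n/2 + w/7 (l(n, w) = 8 + (w/7 + n/2) = 8 + (n/2 + w/7) = 8 + n/2 + w/7)
(17 + l(4, 10))*(-106) = (17 + (8 + (½)*4 + (⅐)*10))*(-106) = (17 + (8 + 2 + 10/7))*(-106) = (17 + 80/7)*(-106) = (199/7)*(-106) = -21094/7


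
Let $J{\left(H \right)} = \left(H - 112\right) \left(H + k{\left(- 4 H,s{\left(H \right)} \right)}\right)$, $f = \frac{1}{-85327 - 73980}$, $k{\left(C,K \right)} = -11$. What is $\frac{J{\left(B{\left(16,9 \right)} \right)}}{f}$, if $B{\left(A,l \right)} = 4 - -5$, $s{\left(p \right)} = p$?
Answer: $-32817242$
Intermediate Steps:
$B{\left(A,l \right)} = 9$ ($B{\left(A,l \right)} = 4 + 5 = 9$)
$f = - \frac{1}{159307}$ ($f = \frac{1}{-159307} = - \frac{1}{159307} \approx -6.2772 \cdot 10^{-6}$)
$J{\left(H \right)} = \left(-112 + H\right) \left(-11 + H\right)$ ($J{\left(H \right)} = \left(H - 112\right) \left(H - 11\right) = \left(-112 + H\right) \left(-11 + H\right)$)
$\frac{J{\left(B{\left(16,9 \right)} \right)}}{f} = \frac{1232 + 9^{2} - 1107}{- \frac{1}{159307}} = \left(1232 + 81 - 1107\right) \left(-159307\right) = 206 \left(-159307\right) = -32817242$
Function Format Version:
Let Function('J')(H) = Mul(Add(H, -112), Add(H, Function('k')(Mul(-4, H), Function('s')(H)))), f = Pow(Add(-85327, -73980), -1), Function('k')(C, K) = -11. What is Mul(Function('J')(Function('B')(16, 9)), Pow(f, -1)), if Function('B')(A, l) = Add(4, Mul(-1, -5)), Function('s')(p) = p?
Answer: -32817242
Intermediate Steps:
Function('B')(A, l) = 9 (Function('B')(A, l) = Add(4, 5) = 9)
f = Rational(-1, 159307) (f = Pow(-159307, -1) = Rational(-1, 159307) ≈ -6.2772e-6)
Function('J')(H) = Mul(Add(-112, H), Add(-11, H)) (Function('J')(H) = Mul(Add(H, -112), Add(H, -11)) = Mul(Add(-112, H), Add(-11, H)))
Mul(Function('J')(Function('B')(16, 9)), Pow(f, -1)) = Mul(Add(1232, Pow(9, 2), Mul(-123, 9)), Pow(Rational(-1, 159307), -1)) = Mul(Add(1232, 81, -1107), -159307) = Mul(206, -159307) = -32817242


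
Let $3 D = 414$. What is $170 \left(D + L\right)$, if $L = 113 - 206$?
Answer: $7650$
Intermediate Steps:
$D = 138$ ($D = \frac{1}{3} \cdot 414 = 138$)
$L = -93$ ($L = 113 - 206 = -93$)
$170 \left(D + L\right) = 170 \left(138 - 93\right) = 170 \cdot 45 = 7650$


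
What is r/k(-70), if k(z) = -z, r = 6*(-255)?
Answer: -153/7 ≈ -21.857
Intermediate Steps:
r = -1530
r/k(-70) = -1530/((-1*(-70))) = -1530/70 = -1530*1/70 = -153/7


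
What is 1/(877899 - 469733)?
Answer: 1/408166 ≈ 2.4500e-6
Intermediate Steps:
1/(877899 - 469733) = 1/408166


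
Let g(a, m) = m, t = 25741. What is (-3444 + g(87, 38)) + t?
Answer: 22335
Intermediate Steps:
(-3444 + g(87, 38)) + t = (-3444 + 38) + 25741 = -3406 + 25741 = 22335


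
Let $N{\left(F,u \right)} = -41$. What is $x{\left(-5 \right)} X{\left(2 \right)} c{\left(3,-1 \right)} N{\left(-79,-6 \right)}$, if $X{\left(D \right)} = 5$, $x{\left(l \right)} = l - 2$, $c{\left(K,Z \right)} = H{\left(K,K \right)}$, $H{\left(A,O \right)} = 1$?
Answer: $1435$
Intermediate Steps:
$c{\left(K,Z \right)} = 1$
$x{\left(l \right)} = -2 + l$
$x{\left(-5 \right)} X{\left(2 \right)} c{\left(3,-1 \right)} N{\left(-79,-6 \right)} = \left(-2 - 5\right) 5 \cdot 1 \left(-41\right) = \left(-7\right) 5 \cdot 1 \left(-41\right) = \left(-35\right) 1 \left(-41\right) = \left(-35\right) \left(-41\right) = 1435$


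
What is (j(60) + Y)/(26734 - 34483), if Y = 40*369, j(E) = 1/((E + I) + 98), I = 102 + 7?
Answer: -3940921/2068983 ≈ -1.9048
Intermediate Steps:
I = 109
j(E) = 1/(207 + E) (j(E) = 1/((E + 109) + 98) = 1/((109 + E) + 98) = 1/(207 + E))
Y = 14760
(j(60) + Y)/(26734 - 34483) = (1/(207 + 60) + 14760)/(26734 - 34483) = (1/267 + 14760)/(-7749) = (1/267 + 14760)*(-1/7749) = (3940921/267)*(-1/7749) = -3940921/2068983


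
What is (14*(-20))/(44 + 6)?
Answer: -28/5 ≈ -5.6000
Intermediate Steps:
(14*(-20))/(44 + 6) = -280/50 = -280*1/50 = -28/5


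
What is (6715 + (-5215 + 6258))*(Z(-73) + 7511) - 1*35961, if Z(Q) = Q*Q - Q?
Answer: 100143093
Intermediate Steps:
Z(Q) = Q² - Q
(6715 + (-5215 + 6258))*(Z(-73) + 7511) - 1*35961 = (6715 + (-5215 + 6258))*(-73*(-1 - 73) + 7511) - 1*35961 = (6715 + 1043)*(-73*(-74) + 7511) - 35961 = 7758*(5402 + 7511) - 35961 = 7758*12913 - 35961 = 100179054 - 35961 = 100143093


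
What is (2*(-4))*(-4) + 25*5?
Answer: 157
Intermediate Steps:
(2*(-4))*(-4) + 25*5 = -8*(-4) + 125 = 32 + 125 = 157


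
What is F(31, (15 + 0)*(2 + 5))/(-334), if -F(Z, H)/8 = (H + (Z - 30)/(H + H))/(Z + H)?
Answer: 22051/1192380 ≈ 0.018493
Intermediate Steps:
F(Z, H) = -8*(H + (-30 + Z)/(2*H))/(H + Z) (F(Z, H) = -8*(H + (Z - 30)/(H + H))/(Z + H) = -8*(H + (-30 + Z)/((2*H)))/(H + Z) = -8*(H + (-30 + Z)*(1/(2*H)))/(H + Z) = -8*(H + (-30 + Z)/(2*H))/(H + Z))
F(31, (15 + 0)*(2 + 5))/(-334) = (4*(30 - 1*31 - 2*(2 + 5)²*(15 + 0)²)/((((15 + 0)*(2 + 5)))*((15 + 0)*(2 + 5) + 31)))/(-334) = (4*(30 - 31 - 2*(15*7)²)/(((15*7))*(15*7 + 31)))*(-1/334) = (4*(30 - 31 - 2*105²)/(105*(105 + 31)))*(-1/334) = (4*(1/105)*(30 - 31 - 2*11025)/136)*(-1/334) = (4*(1/105)*(1/136)*(30 - 31 - 22050))*(-1/334) = (4*(1/105)*(1/136)*(-22051))*(-1/334) = -22051/3570*(-1/334) = 22051/1192380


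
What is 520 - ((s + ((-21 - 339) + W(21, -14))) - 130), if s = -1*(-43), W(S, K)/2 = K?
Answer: 995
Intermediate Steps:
W(S, K) = 2*K
s = 43
520 - ((s + ((-21 - 339) + W(21, -14))) - 130) = 520 - ((43 + ((-21 - 339) + 2*(-14))) - 130) = 520 - ((43 + (-360 - 28)) - 130) = 520 - ((43 - 388) - 130) = 520 - (-345 - 130) = 520 - 1*(-475) = 520 + 475 = 995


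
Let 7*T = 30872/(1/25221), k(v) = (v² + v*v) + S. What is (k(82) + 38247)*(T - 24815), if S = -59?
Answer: 5742284703636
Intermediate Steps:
k(v) = -59 + 2*v² (k(v) = (v² + v*v) - 59 = (v² + v²) - 59 = 2*v² - 59 = -59 + 2*v²)
T = 111231816 (T = (30872/(1/25221))/7 = (30872*25221)/7 = (⅐)*778622712 = 111231816)
(k(82) + 38247)*(T - 24815) = ((-59 + 2*82²) + 38247)*(111231816 - 24815) = ((-59 + 2*6724) + 38247)*111207001 = ((-59 + 13448) + 38247)*111207001 = (13389 + 38247)*111207001 = 51636*111207001 = 5742284703636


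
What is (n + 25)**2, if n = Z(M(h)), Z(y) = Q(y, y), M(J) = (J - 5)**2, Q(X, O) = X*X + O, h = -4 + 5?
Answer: 88209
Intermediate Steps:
h = 1
Q(X, O) = O + X**2 (Q(X, O) = X**2 + O = O + X**2)
M(J) = (-5 + J)**2
Z(y) = y + y**2
n = 272 (n = (-5 + 1)**2*(1 + (-5 + 1)**2) = (-4)**2*(1 + (-4)**2) = 16*(1 + 16) = 16*17 = 272)
(n + 25)**2 = (272 + 25)**2 = 297**2 = 88209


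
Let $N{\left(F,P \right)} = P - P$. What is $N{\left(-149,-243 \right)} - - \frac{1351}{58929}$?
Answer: $\frac{1351}{58929} \approx 0.022926$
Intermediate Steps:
$N{\left(F,P \right)} = 0$
$N{\left(-149,-243 \right)} - - \frac{1351}{58929} = 0 - - \frac{1351}{58929} = 0 + \frac{1351}{58929} = \frac{1351}{58929}$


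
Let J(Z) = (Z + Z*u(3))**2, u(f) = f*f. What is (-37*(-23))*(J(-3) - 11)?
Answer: 756539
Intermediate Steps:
u(f) = f**2
J(Z) = 100*Z**2 (J(Z) = (Z + Z*3**2)**2 = (Z + Z*9)**2 = (Z + 9*Z)**2 = (10*Z)**2 = 100*Z**2)
(-37*(-23))*(J(-3) - 11) = (-37*(-23))*(100*(-3)**2 - 11) = 851*(100*9 - 11) = 851*(900 - 11) = 851*889 = 756539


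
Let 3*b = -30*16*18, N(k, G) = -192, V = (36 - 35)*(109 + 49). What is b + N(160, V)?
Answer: -3072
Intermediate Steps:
V = 158 (V = 1*158 = 158)
b = -2880 (b = (-30*16*18)/3 = (-480*18)/3 = (⅓)*(-8640) = -2880)
b + N(160, V) = -2880 - 192 = -3072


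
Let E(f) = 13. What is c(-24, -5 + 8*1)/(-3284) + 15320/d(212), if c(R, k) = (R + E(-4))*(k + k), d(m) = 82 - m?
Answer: -2515115/21346 ≈ -117.83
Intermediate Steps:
c(R, k) = 2*k*(13 + R) (c(R, k) = (R + 13)*(k + k) = (13 + R)*(2*k) = 2*k*(13 + R))
c(-24, -5 + 8*1)/(-3284) + 15320/d(212) = (2*(-5 + 8*1)*(13 - 24))/(-3284) + 15320/(82 - 1*212) = (2*(-5 + 8)*(-11))*(-1/3284) + 15320/(82 - 212) = (2*3*(-11))*(-1/3284) + 15320/(-130) = -66*(-1/3284) + 15320*(-1/130) = 33/1642 - 1532/13 = -2515115/21346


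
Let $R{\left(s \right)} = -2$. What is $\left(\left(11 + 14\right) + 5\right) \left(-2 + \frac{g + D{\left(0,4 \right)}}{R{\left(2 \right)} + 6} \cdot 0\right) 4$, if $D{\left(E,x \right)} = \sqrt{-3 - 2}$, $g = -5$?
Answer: $-240$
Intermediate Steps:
$D{\left(E,x \right)} = i \sqrt{5}$ ($D{\left(E,x \right)} = \sqrt{-5} = i \sqrt{5}$)
$\left(\left(11 + 14\right) + 5\right) \left(-2 + \frac{g + D{\left(0,4 \right)}}{R{\left(2 \right)} + 6} \cdot 0\right) 4 = \left(\left(11 + 14\right) + 5\right) \left(-2 + \frac{-5 + i \sqrt{5}}{-2 + 6} \cdot 0\right) 4 = \left(25 + 5\right) \left(-2 + \frac{-5 + i \sqrt{5}}{4} \cdot 0\right) 4 = 30 \left(-2 + \left(-5 + i \sqrt{5}\right) \frac{1}{4} \cdot 0\right) 4 = 30 \left(-2 + \left(- \frac{5}{4} + \frac{i \sqrt{5}}{4}\right) 0\right) 4 = 30 \left(-2 + 0\right) 4 = 30 \left(-2\right) 4 = \left(-60\right) 4 = -240$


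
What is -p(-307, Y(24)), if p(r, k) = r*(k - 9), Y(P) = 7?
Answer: -614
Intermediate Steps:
p(r, k) = r*(-9 + k)
-p(-307, Y(24)) = -(-307)*(-9 + 7) = -(-307)*(-2) = -1*614 = -614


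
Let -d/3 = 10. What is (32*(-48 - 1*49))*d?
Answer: 93120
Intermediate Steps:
d = -30 (d = -3*10 = -30)
(32*(-48 - 1*49))*d = (32*(-48 - 1*49))*(-30) = (32*(-48 - 49))*(-30) = (32*(-97))*(-30) = -3104*(-30) = 93120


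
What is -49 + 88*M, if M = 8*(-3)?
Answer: -2161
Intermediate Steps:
M = -24
-49 + 88*M = -49 + 88*(-24) = -49 - 2112 = -2161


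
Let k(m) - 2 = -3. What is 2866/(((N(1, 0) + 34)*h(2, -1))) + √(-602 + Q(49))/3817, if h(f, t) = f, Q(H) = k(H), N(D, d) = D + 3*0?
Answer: 1433/35 + 3*I*√67/3817 ≈ 40.943 + 0.0064333*I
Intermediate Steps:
k(m) = -1 (k(m) = 2 - 3 = -1)
N(D, d) = D (N(D, d) = D + 0 = D)
Q(H) = -1
2866/(((N(1, 0) + 34)*h(2, -1))) + √(-602 + Q(49))/3817 = 2866/(((1 + 34)*2)) + √(-602 - 1)/3817 = 2866/((35*2)) + √(-603)*(1/3817) = 2866/70 + (3*I*√67)*(1/3817) = 2866*(1/70) + 3*I*√67/3817 = 1433/35 + 3*I*√67/3817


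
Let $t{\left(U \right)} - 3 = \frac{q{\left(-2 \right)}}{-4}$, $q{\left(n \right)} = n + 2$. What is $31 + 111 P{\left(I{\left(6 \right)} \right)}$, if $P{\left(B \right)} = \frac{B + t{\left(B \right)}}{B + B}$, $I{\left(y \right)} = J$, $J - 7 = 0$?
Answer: $\frac{772}{7} \approx 110.29$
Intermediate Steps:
$J = 7$ ($J = 7 + 0 = 7$)
$q{\left(n \right)} = 2 + n$
$t{\left(U \right)} = 3$ ($t{\left(U \right)} = 3 + \frac{2 - 2}{-4} = 3 + 0 \left(- \frac{1}{4}\right) = 3 + 0 = 3$)
$I{\left(y \right)} = 7$
$P{\left(B \right)} = \frac{3 + B}{2 B}$ ($P{\left(B \right)} = \frac{B + 3}{B + B} = \frac{3 + B}{2 B}$)
$31 + 111 P{\left(I{\left(6 \right)} \right)} = 31 + 111 \frac{3 + 7}{2 \cdot 7} = 31 + 111 \cdot \frac{1}{2} \cdot \frac{1}{7} \cdot 10 = 31 + 111 \cdot \frac{5}{7} = 31 + \frac{555}{7} = \frac{772}{7}$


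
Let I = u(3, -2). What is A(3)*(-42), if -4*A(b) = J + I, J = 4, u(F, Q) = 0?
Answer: 42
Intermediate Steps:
I = 0
A(b) = -1 (A(b) = -(4 + 0)/4 = -1/4*4 = -1)
A(3)*(-42) = -1*(-42) = 42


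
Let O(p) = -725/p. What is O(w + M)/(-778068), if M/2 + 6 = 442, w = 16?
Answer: 725/690924384 ≈ 1.0493e-6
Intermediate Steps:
M = 872 (M = -12 + 2*442 = -12 + 884 = 872)
O(w + M)/(-778068) = -725/(16 + 872)/(-778068) = -725/888*(-1/778068) = 725/690924384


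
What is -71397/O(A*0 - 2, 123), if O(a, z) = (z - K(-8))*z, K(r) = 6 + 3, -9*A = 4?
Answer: -7933/1558 ≈ -5.0918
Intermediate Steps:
A = -4/9 (A = -⅑*4 = -4/9 ≈ -0.44444)
K(r) = 9
O(a, z) = z*(-9 + z) (O(a, z) = (z - 1*9)*z = (z - 9)*z = (-9 + z)*z = z*(-9 + z))
-71397/O(A*0 - 2, 123) = -71397*1/(123*(-9 + 123)) = -71397/(123*114) = -71397/14022 = -71397*1/14022 = -7933/1558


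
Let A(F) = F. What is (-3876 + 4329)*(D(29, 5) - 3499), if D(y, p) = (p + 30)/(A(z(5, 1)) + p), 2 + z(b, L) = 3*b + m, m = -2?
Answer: -25344897/16 ≈ -1.5841e+6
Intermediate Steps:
z(b, L) = -4 + 3*b (z(b, L) = -2 + (3*b - 2) = -2 + (-2 + 3*b) = -4 + 3*b)
D(y, p) = (30 + p)/(11 + p) (D(y, p) = (p + 30)/((-4 + 3*5) + p) = (30 + p)/((-4 + 15) + p) = (30 + p)/(11 + p))
(-3876 + 4329)*(D(29, 5) - 3499) = (-3876 + 4329)*((30 + 5)/(11 + 5) - 3499) = 453*(35/16 - 3499) = 453*(-55949/16) = -25344897/16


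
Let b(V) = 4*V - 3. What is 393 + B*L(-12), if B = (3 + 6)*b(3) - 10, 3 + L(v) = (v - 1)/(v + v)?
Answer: 5243/24 ≈ 218.46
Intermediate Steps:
L(v) = -3 + (-1 + v)/(2*v) (L(v) = -3 + (v - 1)/(v + v) = -3 + (-1 + v)/((2*v)) = -3 + (-1 + v)*(1/(2*v)) = -3 + (-1 + v)/(2*v))
b(V) = -3 + 4*V
B = 71 (B = (3 + 6)*(-3 + 4*3) - 10 = 9*(-3 + 12) - 10 = 9*9 - 10 = 81 - 10 = 71)
393 + B*L(-12) = 393 + 71*((1/2)*(-1 - 5*(-12))/(-12)) = 393 + 71*((1/2)*(-1/12)*(-1 + 60)) = 393 + 71*((1/2)*(-1/12)*59) = 393 + 71*(-59/24) = 393 - 4189/24 = 5243/24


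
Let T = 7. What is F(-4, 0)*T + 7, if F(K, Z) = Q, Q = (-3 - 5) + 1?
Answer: -42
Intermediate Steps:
Q = -7 (Q = -8 + 1 = -7)
F(K, Z) = -7
F(-4, 0)*T + 7 = -7*7 + 7 = -49 + 7 = -42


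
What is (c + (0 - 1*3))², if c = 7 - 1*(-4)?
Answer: 64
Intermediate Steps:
c = 11 (c = 7 + 4 = 11)
(c + (0 - 1*3))² = (11 + (0 - 1*3))² = (11 + (0 - 3))² = (11 - 3)² = 8² = 64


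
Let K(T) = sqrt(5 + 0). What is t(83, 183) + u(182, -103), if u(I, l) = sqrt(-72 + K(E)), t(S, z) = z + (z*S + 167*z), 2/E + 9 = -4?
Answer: 45933 + sqrt(-72 + sqrt(5)) ≈ 45933.0 + 8.3525*I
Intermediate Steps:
E = -2/13 (E = 2/(-9 - 4) = 2/(-13) = 2*(-1/13) = -2/13 ≈ -0.15385)
K(T) = sqrt(5)
t(S, z) = 168*z + S*z (t(S, z) = z + (S*z + 167*z) = z + (167*z + S*z) = 168*z + S*z)
u(I, l) = sqrt(-72 + sqrt(5))
t(83, 183) + u(182, -103) = 183*(168 + 83) + sqrt(-72 + sqrt(5)) = 183*251 + sqrt(-72 + sqrt(5)) = 45933 + sqrt(-72 + sqrt(5))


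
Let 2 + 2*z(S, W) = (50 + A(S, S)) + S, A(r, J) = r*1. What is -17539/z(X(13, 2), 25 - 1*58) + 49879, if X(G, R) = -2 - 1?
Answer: 1029920/21 ≈ 49044.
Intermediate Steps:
X(G, R) = -3
A(r, J) = r
z(S, W) = 24 + S (z(S, W) = -1 + ((50 + S) + S)/2 = -1 + (50 + 2*S)/2 = -1 + (25 + S) = 24 + S)
-17539/z(X(13, 2), 25 - 1*58) + 49879 = -17539/(24 - 3) + 49879 = -17539/21 + 49879 = 1029920/21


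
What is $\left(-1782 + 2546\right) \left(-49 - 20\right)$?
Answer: $-52716$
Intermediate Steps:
$\left(-1782 + 2546\right) \left(-49 - 20\right) = 764 \left(-69\right) = -52716$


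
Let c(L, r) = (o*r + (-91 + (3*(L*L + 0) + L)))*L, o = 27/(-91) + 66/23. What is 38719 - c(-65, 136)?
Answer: 140906894/161 ≈ 8.7520e+5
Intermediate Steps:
o = 5385/2093 (o = 27*(-1/91) + 66*(1/23) = -27/91 + 66/23 = 5385/2093 ≈ 2.5729)
c(L, r) = L*(-91 + L + 3*L**2 + 5385*r/2093) (c(L, r) = (5385*r/2093 + (-91 + (3*(L*L + 0) + L)))*L = (5385*r/2093 + (-91 + (3*(L**2 + 0) + L)))*L = (5385*r/2093 + (-91 + (3*L**2 + L)))*L = (5385*r/2093 + (-91 + (L + 3*L**2)))*L = (5385*r/2093 + (-91 + L + 3*L**2))*L = (-91 + L + 3*L**2 + 5385*r/2093)*L = L*(-91 + L + 3*L**2 + 5385*r/2093))
38719 - c(-65, 136) = 38719 - (-65)*(-190463 + 2093*(-65) + 5385*136 + 6279*(-65)**2)/2093 = 38719 - (-65)*(-190463 - 136045 + 732360 + 6279*4225)/2093 = 38719 - (-65)*(-190463 - 136045 + 732360 + 26528775)/2093 = 38719 - (-65)*26934627/2093 = 38719 - 1*(-134673135/161) = 38719 + 134673135/161 = 140906894/161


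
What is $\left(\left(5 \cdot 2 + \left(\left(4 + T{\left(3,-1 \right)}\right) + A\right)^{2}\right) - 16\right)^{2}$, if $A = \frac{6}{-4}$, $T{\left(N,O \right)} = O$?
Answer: $\frac{225}{16} \approx 14.063$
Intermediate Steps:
$A = - \frac{3}{2}$ ($A = 6 \left(- \frac{1}{4}\right) = - \frac{3}{2} \approx -1.5$)
$\left(\left(5 \cdot 2 + \left(\left(4 + T{\left(3,-1 \right)}\right) + A\right)^{2}\right) - 16\right)^{2} = \left(\left(5 \cdot 2 + \left(\left(4 - 1\right) - \frac{3}{2}\right)^{2}\right) - 16\right)^{2} = \left(\left(10 + \left(3 - \frac{3}{2}\right)^{2}\right) - 16\right)^{2} = \left(\left(10 + \left(\frac{3}{2}\right)^{2}\right) - 16\right)^{2} = \left(\left(10 + \frac{9}{4}\right) - 16\right)^{2} = \left(\frac{49}{4} - 16\right)^{2} = \left(- \frac{15}{4}\right)^{2} = \frac{225}{16}$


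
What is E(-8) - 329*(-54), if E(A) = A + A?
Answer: 17750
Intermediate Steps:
E(A) = 2*A
E(-8) - 329*(-54) = 2*(-8) - 329*(-54) = -16 + 17766 = 17750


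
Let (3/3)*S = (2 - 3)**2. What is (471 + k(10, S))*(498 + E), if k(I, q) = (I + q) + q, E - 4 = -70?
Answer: 208656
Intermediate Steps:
E = -66 (E = 4 - 70 = -66)
S = 1 (S = (2 - 3)**2 = (-1)**2 = 1)
k(I, q) = I + 2*q
(471 + k(10, S))*(498 + E) = (471 + (10 + 2*1))*(498 - 66) = (471 + (10 + 2))*432 = (471 + 12)*432 = 483*432 = 208656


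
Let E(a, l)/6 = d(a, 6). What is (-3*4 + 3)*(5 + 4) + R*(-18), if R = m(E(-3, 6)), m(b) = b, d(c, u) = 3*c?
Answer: 891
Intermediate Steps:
E(a, l) = 18*a (E(a, l) = 6*(3*a) = 18*a)
R = -54 (R = 18*(-3) = -54)
(-3*4 + 3)*(5 + 4) + R*(-18) = (-3*4 + 3)*(5 + 4) - 54*(-18) = (-12 + 3)*9 + 972 = -9*9 + 972 = -81 + 972 = 891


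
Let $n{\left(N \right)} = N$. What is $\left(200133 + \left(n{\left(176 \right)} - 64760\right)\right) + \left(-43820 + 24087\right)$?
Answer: $115816$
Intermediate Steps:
$\left(200133 + \left(n{\left(176 \right)} - 64760\right)\right) + \left(-43820 + 24087\right) = \left(200133 + \left(176 - 64760\right)\right) + \left(-43820 + 24087\right) = \left(200133 + \left(176 - 64760\right)\right) - 19733 = \left(200133 - 64584\right) - 19733 = 135549 - 19733 = 115816$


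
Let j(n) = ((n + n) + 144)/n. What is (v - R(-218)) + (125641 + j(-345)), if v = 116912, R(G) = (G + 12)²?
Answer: 23013637/115 ≈ 2.0012e+5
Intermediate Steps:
R(G) = (12 + G)²
j(n) = (144 + 2*n)/n (j(n) = (2*n + 144)/n = (144 + 2*n)/n)
(v - R(-218)) + (125641 + j(-345)) = (116912 - (12 - 218)²) + (125641 + (2 + 144/(-345))) = (116912 - 1*(-206)²) + (125641 + (2 + 144*(-1/345))) = (116912 - 1*42436) + (125641 + (2 - 48/115)) = (116912 - 42436) + (125641 + 182/115) = 74476 + 14448897/115 = 23013637/115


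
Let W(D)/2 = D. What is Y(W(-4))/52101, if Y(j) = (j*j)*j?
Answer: -512/52101 ≈ -0.0098271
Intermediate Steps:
W(D) = 2*D
Y(j) = j**3 (Y(j) = j**2*j = j**3)
Y(W(-4))/52101 = (2*(-4))**3/52101 = (-8)**3*(1/52101) = -512*1/52101 = -512/52101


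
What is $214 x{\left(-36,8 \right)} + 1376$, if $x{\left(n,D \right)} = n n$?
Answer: $278720$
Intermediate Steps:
$x{\left(n,D \right)} = n^{2}$
$214 x{\left(-36,8 \right)} + 1376 = 214 \left(-36\right)^{2} + 1376 = 214 \cdot 1296 + 1376 = 277344 + 1376 = 278720$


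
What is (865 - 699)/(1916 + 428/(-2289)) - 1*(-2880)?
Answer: 6315016227/2192648 ≈ 2880.1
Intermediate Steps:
(865 - 699)/(1916 + 428/(-2289)) - 1*(-2880) = 166/(1916 + 428*(-1/2289)) + 2880 = 166/(1916 - 428/2289) + 2880 = 166/(4385296/2289) + 2880 = 166*(2289/4385296) + 2880 = 189987/2192648 + 2880 = 6315016227/2192648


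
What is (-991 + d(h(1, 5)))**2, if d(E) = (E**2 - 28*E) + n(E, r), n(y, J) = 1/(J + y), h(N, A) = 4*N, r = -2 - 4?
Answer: 4730625/4 ≈ 1.1827e+6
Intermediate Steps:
r = -6
d(E) = E**2 + 1/(-6 + E) - 28*E (d(E) = (E**2 - 28*E) + 1/(-6 + E) = E**2 + 1/(-6 + E) - 28*E)
(-991 + d(h(1, 5)))**2 = (-991 + (1 + (4*1)*(-28 + 4*1)*(-6 + 4*1))/(-6 + 4*1))**2 = (-991 + (1 + 4*(-28 + 4)*(-6 + 4))/(-6 + 4))**2 = (-991 + (1 + 4*(-24)*(-2))/(-2))**2 = (-991 - (1 + 192)/2)**2 = (-991 - 1/2*193)**2 = (-991 - 193/2)**2 = (-2175/2)**2 = 4730625/4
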